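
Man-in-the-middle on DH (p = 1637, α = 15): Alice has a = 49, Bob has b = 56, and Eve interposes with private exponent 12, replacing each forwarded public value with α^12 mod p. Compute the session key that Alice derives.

Alice receives Eve's public value M = 15^12 mod 1637 instead of the honest one.
15^1 ≡ 15 (mod 1637)
15^2 = (15^1)^2 ≡ 15^2 = 225 ≡ 225 (mod 1637)
15^4 = (15^2)^2 ≡ 225^2 = 50625 ≡ 1515 (mod 1637)
15^8 = (15^4)^2 ≡ 1515^2 = 2295225 ≡ 151 (mod 1637)
15^12 = 15^8 · 15^4 ≡ 151 · 1515 ≡ 1222 (mod 1637).
So M = 1222. Alice computes K = M^49 mod 1637.
1222^1 ≡ 1222 (mod 1637)
1222^2 = (1222^1)^2 ≡ 1222^2 = 1493284 ≡ 340 (mod 1637)
1222^4 = (1222^2)^2 ≡ 340^2 = 115600 ≡ 1010 (mod 1637)
1222^8 = (1222^4)^2 ≡ 1010^2 = 1020100 ≡ 249 (mod 1637)
1222^16 = (1222^8)^2 ≡ 249^2 = 62001 ≡ 1432 (mod 1637)
1222^32 = (1222^16)^2 ≡ 1432^2 = 2050624 ≡ 1100 (mod 1637)
1222^49 = 1222^32 · 1222^16 · 1222^1 ≡ 1100 · 1432 · 1222 ≡ 121 (mod 1637).

121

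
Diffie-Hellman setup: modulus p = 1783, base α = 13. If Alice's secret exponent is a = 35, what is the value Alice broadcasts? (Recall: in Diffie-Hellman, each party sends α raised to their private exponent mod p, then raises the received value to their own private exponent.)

867

Public value = 13^35 mod 1783.
13^1 ≡ 13 (mod 1783)
13^2 = (13^1)^2 ≡ 13^2 = 169 ≡ 169 (mod 1783)
13^4 = (13^2)^2 ≡ 169^2 = 28561 ≡ 33 (mod 1783)
13^8 = (13^4)^2 ≡ 33^2 = 1089 ≡ 1089 (mod 1783)
13^16 = (13^8)^2 ≡ 1089^2 = 1185921 ≡ 226 (mod 1783)
13^32 = (13^16)^2 ≡ 226^2 = 51076 ≡ 1152 (mod 1783)
13^35 = 13^32 · 13^2 · 13^1 ≡ 1152 · 169 · 13 ≡ 867 (mod 1783).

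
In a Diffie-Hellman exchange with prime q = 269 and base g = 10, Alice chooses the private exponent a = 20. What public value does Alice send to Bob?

Public value = 10^20 (mod 269).
10^1 ≡ 10 (mod 269)
10^2 = (10^1)^2 ≡ 10^2 = 100 ≡ 100 (mod 269)
10^4 = (10^2)^2 ≡ 100^2 = 10000 ≡ 47 (mod 269)
10^8 = (10^4)^2 ≡ 47^2 = 2209 ≡ 57 (mod 269)
10^16 = (10^8)^2 ≡ 57^2 = 3249 ≡ 21 (mod 269)
10^20 = 10^16 · 10^4 ≡ 21 · 47 ≡ 180 (mod 269).

180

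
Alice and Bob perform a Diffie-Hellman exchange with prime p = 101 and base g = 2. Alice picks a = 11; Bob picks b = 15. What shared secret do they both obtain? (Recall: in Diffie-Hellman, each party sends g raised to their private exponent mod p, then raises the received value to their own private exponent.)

Bob sends B = g^b mod p = 2^15 mod 101.
2^1 ≡ 2 (mod 101)
2^2 = (2^1)^2 ≡ 2^2 = 4 ≡ 4 (mod 101)
2^4 = (2^2)^2 ≡ 4^2 = 16 ≡ 16 (mod 101)
2^8 = (2^4)^2 ≡ 16^2 = 256 ≡ 54 (mod 101)
2^15 = 2^8 · 2^4 · 2^2 · 2^1 ≡ 54 · 16 · 4 · 2 ≡ 44 (mod 101).
So B = 44. Alice then computes K = B^a mod p = 44^11 mod 101.
44^1 ≡ 44 (mod 101)
44^2 = (44^1)^2 ≡ 44^2 = 1936 ≡ 17 (mod 101)
44^4 = (44^2)^2 ≡ 17^2 = 289 ≡ 87 (mod 101)
44^8 = (44^4)^2 ≡ 87^2 = 7569 ≡ 95 (mod 101)
44^11 = 44^8 · 44^2 · 44^1 ≡ 95 · 17 · 44 ≡ 57 (mod 101).

57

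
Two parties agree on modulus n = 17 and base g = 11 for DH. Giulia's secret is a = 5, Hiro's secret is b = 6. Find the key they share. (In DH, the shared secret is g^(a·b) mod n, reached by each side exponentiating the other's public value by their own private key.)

9

Giulia sends A = g^a mod n = 11^5 mod 17.
11^1 ≡ 11 (mod 17)
11^2 = (11^1)^2 ≡ 11^2 = 121 ≡ 2 (mod 17)
11^4 = (11^2)^2 ≡ 2^2 = 4 ≡ 4 (mod 17)
11^5 = 11^4 · 11^1 ≡ 4 · 11 ≡ 10 (mod 17).
So A = 10. Hiro then computes K = A^b mod n = 10^6 mod 17.
10^1 ≡ 10 (mod 17)
10^2 = (10^1)^2 ≡ 10^2 = 100 ≡ 15 (mod 17)
10^4 = (10^2)^2 ≡ 15^2 = 225 ≡ 4 (mod 17)
10^6 = 10^4 · 10^2 ≡ 4 · 15 ≡ 9 (mod 17).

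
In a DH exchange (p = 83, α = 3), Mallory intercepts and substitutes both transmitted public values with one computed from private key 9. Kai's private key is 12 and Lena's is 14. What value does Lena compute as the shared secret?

27

Lena receives Mallory's public value M = 3^9 mod 83 instead of the honest one.
3^1 ≡ 3 (mod 83)
3^2 = (3^1)^2 ≡ 3^2 = 9 ≡ 9 (mod 83)
3^4 = (3^2)^2 ≡ 9^2 = 81 ≡ 81 (mod 83)
3^8 = (3^4)^2 ≡ 81^2 = 6561 ≡ 4 (mod 83)
3^9 = 3^8 · 3^1 ≡ 4 · 3 ≡ 12 (mod 83).
So M = 12. Lena computes K = M^14 mod 83.
12^1 ≡ 12 (mod 83)
12^2 = (12^1)^2 ≡ 12^2 = 144 ≡ 61 (mod 83)
12^4 = (12^2)^2 ≡ 61^2 = 3721 ≡ 69 (mod 83)
12^8 = (12^4)^2 ≡ 69^2 = 4761 ≡ 30 (mod 83)
12^14 = 12^8 · 12^4 · 12^2 ≡ 30 · 69 · 61 ≡ 27 (mod 83).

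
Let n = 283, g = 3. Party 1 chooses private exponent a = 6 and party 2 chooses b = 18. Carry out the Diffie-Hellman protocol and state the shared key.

64

Party 2 sends B = g^b mod n = 3^18 mod 283.
3^1 ≡ 3 (mod 283)
3^2 = (3^1)^2 ≡ 3^2 = 9 ≡ 9 (mod 283)
3^4 = (3^2)^2 ≡ 9^2 = 81 ≡ 81 (mod 283)
3^8 = (3^4)^2 ≡ 81^2 = 6561 ≡ 52 (mod 283)
3^16 = (3^8)^2 ≡ 52^2 = 2704 ≡ 157 (mod 283)
3^18 = 3^16 · 3^2 ≡ 157 · 9 ≡ 281 (mod 283).
So B = 281. Party 1 then computes K = B^a mod n = 281^6 mod 283.
281^1 ≡ 281 (mod 283)
281^2 = (281^1)^2 ≡ 281^2 = 78961 ≡ 4 (mod 283)
281^4 = (281^2)^2 ≡ 4^2 = 16 ≡ 16 (mod 283)
281^6 = 281^4 · 281^2 ≡ 16 · 4 ≡ 64 (mod 283).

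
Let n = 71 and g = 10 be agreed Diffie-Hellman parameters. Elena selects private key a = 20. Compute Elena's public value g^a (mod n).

Public value = 10^20 (mod 71).
10^1 ≡ 10 (mod 71)
10^2 = (10^1)^2 ≡ 10^2 = 100 ≡ 29 (mod 71)
10^4 = (10^2)^2 ≡ 29^2 = 841 ≡ 60 (mod 71)
10^8 = (10^4)^2 ≡ 60^2 = 3600 ≡ 50 (mod 71)
10^16 = (10^8)^2 ≡ 50^2 = 2500 ≡ 15 (mod 71)
10^20 = 10^16 · 10^4 ≡ 15 · 60 ≡ 48 (mod 71).

48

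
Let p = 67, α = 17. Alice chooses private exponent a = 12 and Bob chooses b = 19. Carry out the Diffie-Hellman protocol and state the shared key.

Alice sends A = α^a mod p = 17^12 mod 67.
17^1 ≡ 17 (mod 67)
17^2 = (17^1)^2 ≡ 17^2 = 289 ≡ 21 (mod 67)
17^4 = (17^2)^2 ≡ 21^2 = 441 ≡ 39 (mod 67)
17^8 = (17^4)^2 ≡ 39^2 = 1521 ≡ 47 (mod 67)
17^12 = 17^8 · 17^4 ≡ 47 · 39 ≡ 24 (mod 67).
So A = 24. Bob then computes K = A^b mod p = 24^19 mod 67.
24^1 ≡ 24 (mod 67)
24^2 = (24^1)^2 ≡ 24^2 = 576 ≡ 40 (mod 67)
24^4 = (24^2)^2 ≡ 40^2 = 1600 ≡ 59 (mod 67)
24^8 = (24^4)^2 ≡ 59^2 = 3481 ≡ 64 (mod 67)
24^16 = (24^8)^2 ≡ 64^2 = 4096 ≡ 9 (mod 67)
24^19 = 24^16 · 24^2 · 24^1 ≡ 9 · 40 · 24 ≡ 64 (mod 67).

64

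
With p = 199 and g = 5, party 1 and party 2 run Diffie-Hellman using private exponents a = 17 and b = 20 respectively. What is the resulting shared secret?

98

Party 2 sends B = g^b mod p = 5^20 mod 199.
5^1 ≡ 5 (mod 199)
5^2 = (5^1)^2 ≡ 5^2 = 25 ≡ 25 (mod 199)
5^4 = (5^2)^2 ≡ 25^2 = 625 ≡ 28 (mod 199)
5^8 = (5^4)^2 ≡ 28^2 = 784 ≡ 187 (mod 199)
5^16 = (5^8)^2 ≡ 187^2 = 34969 ≡ 144 (mod 199)
5^20 = 5^16 · 5^4 ≡ 144 · 28 ≡ 52 (mod 199).
So B = 52. Party 1 then computes K = B^a mod p = 52^17 mod 199.
52^1 ≡ 52 (mod 199)
52^2 = (52^1)^2 ≡ 52^2 = 2704 ≡ 117 (mod 199)
52^4 = (52^2)^2 ≡ 117^2 = 13689 ≡ 157 (mod 199)
52^8 = (52^4)^2 ≡ 157^2 = 24649 ≡ 172 (mod 199)
52^16 = (52^8)^2 ≡ 172^2 = 29584 ≡ 132 (mod 199)
52^17 = 52^16 · 52^1 ≡ 132 · 52 ≡ 98 (mod 199).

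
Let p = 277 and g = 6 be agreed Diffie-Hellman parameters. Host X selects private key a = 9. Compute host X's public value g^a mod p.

159

Public value = 6^9 mod 277.
6^1 ≡ 6 (mod 277)
6^2 = (6^1)^2 ≡ 6^2 = 36 ≡ 36 (mod 277)
6^4 = (6^2)^2 ≡ 36^2 = 1296 ≡ 188 (mod 277)
6^8 = (6^4)^2 ≡ 188^2 = 35344 ≡ 165 (mod 277)
6^9 = 6^8 · 6^1 ≡ 165 · 6 ≡ 159 (mod 277).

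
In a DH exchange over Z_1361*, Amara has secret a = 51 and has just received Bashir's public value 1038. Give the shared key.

809

Shared key K = 1038^51 mod 1361.
1038^1 ≡ 1038 (mod 1361)
1038^2 = (1038^1)^2 ≡ 1038^2 = 1077444 ≡ 893 (mod 1361)
1038^4 = (1038^2)^2 ≡ 893^2 = 797449 ≡ 1264 (mod 1361)
1038^8 = (1038^4)^2 ≡ 1264^2 = 1597696 ≡ 1243 (mod 1361)
1038^16 = (1038^8)^2 ≡ 1243^2 = 1545049 ≡ 314 (mod 1361)
1038^32 = (1038^16)^2 ≡ 314^2 = 98596 ≡ 604 (mod 1361)
1038^51 = 1038^32 · 1038^16 · 1038^2 · 1038^1 ≡ 604 · 314 · 893 · 1038 ≡ 809 (mod 1361).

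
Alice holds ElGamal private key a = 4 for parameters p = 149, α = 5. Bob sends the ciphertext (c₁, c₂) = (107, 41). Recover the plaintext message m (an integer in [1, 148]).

65

Shared mask s = c₁^a mod p = 107^4 mod 149.
107^1 ≡ 107 (mod 149)
107^2 = (107^1)^2 ≡ 107^2 = 11449 ≡ 125 (mod 149)
107^4 = (107^2)^2 ≡ 125^2 = 15625 ≡ 129 (mod 149)
So s = 129; s⁻¹ ≡ 67 (mod 149).
m = c₂ · s⁻¹ mod 149 = 41 · 67 mod 149 = 65.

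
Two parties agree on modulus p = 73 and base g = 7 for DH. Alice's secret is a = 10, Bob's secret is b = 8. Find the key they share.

Bob sends B = g^b mod p = 7^8 mod 73.
7^1 ≡ 7 (mod 73)
7^2 = (7^1)^2 ≡ 7^2 = 49 ≡ 49 (mod 73)
7^4 = (7^2)^2 ≡ 49^2 = 2401 ≡ 65 (mod 73)
7^8 = (7^4)^2 ≡ 65^2 = 4225 ≡ 64 (mod 73)
So B = 64. Alice then computes K = B^a mod p = 64^10 mod 73.
64^1 ≡ 64 (mod 73)
64^2 = (64^1)^2 ≡ 64^2 = 4096 ≡ 8 (mod 73)
64^4 = (64^2)^2 ≡ 8^2 = 64 ≡ 64 (mod 73)
64^8 = (64^4)^2 ≡ 64^2 = 4096 ≡ 8 (mod 73)
64^10 = 64^8 · 64^2 ≡ 8 · 8 ≡ 64 (mod 73).

64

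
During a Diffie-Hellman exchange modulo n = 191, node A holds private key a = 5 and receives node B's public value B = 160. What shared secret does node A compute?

30

Shared key K = 160^5 mod 191.
160^1 ≡ 160 (mod 191)
160^2 = (160^1)^2 ≡ 160^2 = 25600 ≡ 6 (mod 191)
160^4 = (160^2)^2 ≡ 6^2 = 36 ≡ 36 (mod 191)
160^5 = 160^4 · 160^1 ≡ 36 · 160 ≡ 30 (mod 191).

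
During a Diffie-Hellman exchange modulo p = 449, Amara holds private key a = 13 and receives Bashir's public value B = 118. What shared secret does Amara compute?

Shared key K = 118^13 mod 449.
118^1 ≡ 118 (mod 449)
118^2 = (118^1)^2 ≡ 118^2 = 13924 ≡ 5 (mod 449)
118^4 = (118^2)^2 ≡ 5^2 = 25 ≡ 25 (mod 449)
118^8 = (118^4)^2 ≡ 25^2 = 625 ≡ 176 (mod 449)
118^13 = 118^8 · 118^4 · 118^1 ≡ 176 · 25 · 118 ≡ 156 (mod 449).

156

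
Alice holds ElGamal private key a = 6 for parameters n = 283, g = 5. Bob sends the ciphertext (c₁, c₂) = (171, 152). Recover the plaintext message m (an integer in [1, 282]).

Shared mask s = c₁^a mod n = 171^6 mod 283.
171^1 ≡ 171 (mod 283)
171^2 = (171^1)^2 ≡ 171^2 = 29241 ≡ 92 (mod 283)
171^4 = (171^2)^2 ≡ 92^2 = 8464 ≡ 257 (mod 283)
171^6 = 171^4 · 171^2 ≡ 257 · 92 ≡ 155 (mod 283).
So s = 155; s⁻¹ ≡ 42 (mod 283).
m = c₂ · s⁻¹ mod 283 = 152 · 42 mod 283 = 158.

158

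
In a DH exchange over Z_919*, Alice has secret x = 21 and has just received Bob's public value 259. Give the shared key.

Shared key K = 259^21 mod 919.
259^1 ≡ 259 (mod 919)
259^2 = (259^1)^2 ≡ 259^2 = 67081 ≡ 913 (mod 919)
259^4 = (259^2)^2 ≡ 913^2 = 833569 ≡ 36 (mod 919)
259^8 = (259^4)^2 ≡ 36^2 = 1296 ≡ 377 (mod 919)
259^16 = (259^8)^2 ≡ 377^2 = 142129 ≡ 603 (mod 919)
259^21 = 259^16 · 259^4 · 259^1 ≡ 603 · 36 · 259 ≡ 849 (mod 919).

849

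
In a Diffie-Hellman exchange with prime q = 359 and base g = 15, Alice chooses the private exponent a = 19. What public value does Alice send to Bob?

Public value = 15^19 (mod 359).
15^1 ≡ 15 (mod 359)
15^2 = (15^1)^2 ≡ 15^2 = 225 ≡ 225 (mod 359)
15^4 = (15^2)^2 ≡ 225^2 = 50625 ≡ 6 (mod 359)
15^8 = (15^4)^2 ≡ 6^2 = 36 ≡ 36 (mod 359)
15^16 = (15^8)^2 ≡ 36^2 = 1296 ≡ 219 (mod 359)
15^19 = 15^16 · 15^2 · 15^1 ≡ 219 · 225 · 15 ≡ 303 (mod 359).

303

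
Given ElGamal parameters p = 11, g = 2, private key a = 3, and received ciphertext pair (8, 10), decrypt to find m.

9

Shared mask s = c₁^a mod p = 8^3 mod 11.
8^1 ≡ 8 (mod 11)
8^2 = (8^1)^2 ≡ 8^2 = 64 ≡ 9 (mod 11)
8^3 = 8^2 · 8^1 ≡ 9 · 8 ≡ 6 (mod 11).
So s = 6; s⁻¹ ≡ 2 (mod 11).
m = c₂ · s⁻¹ mod 11 = 10 · 2 mod 11 = 9.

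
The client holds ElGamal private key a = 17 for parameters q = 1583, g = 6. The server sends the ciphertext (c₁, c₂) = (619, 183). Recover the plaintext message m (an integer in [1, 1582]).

776

Shared mask s = c₁^a mod q = 619^17 mod 1583.
619^1 ≡ 619 (mod 1583)
619^2 = (619^1)^2 ≡ 619^2 = 383161 ≡ 75 (mod 1583)
619^4 = (619^2)^2 ≡ 75^2 = 5625 ≡ 876 (mod 1583)
619^8 = (619^4)^2 ≡ 876^2 = 767376 ≡ 1204 (mod 1583)
619^16 = (619^8)^2 ≡ 1204^2 = 1449616 ≡ 1171 (mod 1583)
619^17 = 619^16 · 619^1 ≡ 1171 · 619 ≡ 1418 (mod 1583).
So s = 1418; s⁻¹ ≡ 307 (mod 1583).
m = c₂ · s⁻¹ mod 1583 = 183 · 307 mod 1583 = 776.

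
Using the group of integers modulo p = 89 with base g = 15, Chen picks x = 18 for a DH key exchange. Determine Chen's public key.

80

Public value = 15^18 mod 89.
15^1 ≡ 15 (mod 89)
15^2 = (15^1)^2 ≡ 15^2 = 225 ≡ 47 (mod 89)
15^4 = (15^2)^2 ≡ 47^2 = 2209 ≡ 73 (mod 89)
15^8 = (15^4)^2 ≡ 73^2 = 5329 ≡ 78 (mod 89)
15^16 = (15^8)^2 ≡ 78^2 = 6084 ≡ 32 (mod 89)
15^18 = 15^16 · 15^2 ≡ 32 · 47 ≡ 80 (mod 89).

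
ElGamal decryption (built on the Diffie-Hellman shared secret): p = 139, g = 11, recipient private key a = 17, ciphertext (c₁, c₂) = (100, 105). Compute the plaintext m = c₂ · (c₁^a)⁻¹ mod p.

Shared mask s = c₁^a mod p = 100^17 mod 139.
100^1 ≡ 100 (mod 139)
100^2 = (100^1)^2 ≡ 100^2 = 10000 ≡ 131 (mod 139)
100^4 = (100^2)^2 ≡ 131^2 = 17161 ≡ 64 (mod 139)
100^8 = (100^4)^2 ≡ 64^2 = 4096 ≡ 65 (mod 139)
100^16 = (100^8)^2 ≡ 65^2 = 4225 ≡ 55 (mod 139)
100^17 = 100^16 · 100^1 ≡ 55 · 100 ≡ 79 (mod 139).
So s = 79; s⁻¹ ≡ 44 (mod 139).
m = c₂ · s⁻¹ mod 139 = 105 · 44 mod 139 = 33.

33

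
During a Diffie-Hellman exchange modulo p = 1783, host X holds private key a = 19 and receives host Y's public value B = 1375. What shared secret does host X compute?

Shared key K = 1375^19 mod 1783.
1375^1 ≡ 1375 (mod 1783)
1375^2 = (1375^1)^2 ≡ 1375^2 = 1890625 ≡ 645 (mod 1783)
1375^4 = (1375^2)^2 ≡ 645^2 = 416025 ≡ 586 (mod 1783)
1375^8 = (1375^4)^2 ≡ 586^2 = 343396 ≡ 1060 (mod 1783)
1375^16 = (1375^8)^2 ≡ 1060^2 = 1123600 ≡ 310 (mod 1783)
1375^19 = 1375^16 · 1375^2 · 1375^1 ≡ 310 · 645 · 1375 ≡ 1565 (mod 1783).

1565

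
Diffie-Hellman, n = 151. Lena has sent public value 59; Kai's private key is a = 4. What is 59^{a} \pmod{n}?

Shared key K = 59^4 mod 151.
59^1 ≡ 59 (mod 151)
59^2 = (59^1)^2 ≡ 59^2 = 3481 ≡ 8 (mod 151)
59^4 = (59^2)^2 ≡ 8^2 = 64 ≡ 64 (mod 151)

64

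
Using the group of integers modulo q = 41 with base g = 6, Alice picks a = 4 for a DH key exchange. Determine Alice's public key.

Public value = 6^{4} \pmod{41}.
6^1 ≡ 6 (mod 41)
6^2 = (6^1)^2 ≡ 6^2 = 36 ≡ 36 (mod 41)
6^4 = (6^2)^2 ≡ 36^2 = 1296 ≡ 25 (mod 41)

25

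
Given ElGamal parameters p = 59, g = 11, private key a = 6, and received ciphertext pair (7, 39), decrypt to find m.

Shared mask s = c₁^a mod p = 7^6 mod 59.
7^1 ≡ 7 (mod 59)
7^2 = (7^1)^2 ≡ 7^2 = 49 ≡ 49 (mod 59)
7^4 = (7^2)^2 ≡ 49^2 = 2401 ≡ 41 (mod 59)
7^6 = 7^4 · 7^2 ≡ 41 · 49 ≡ 3 (mod 59).
So s = 3; s⁻¹ ≡ 20 (mod 59).
m = c₂ · s⁻¹ mod 59 = 39 · 20 mod 59 = 13.

13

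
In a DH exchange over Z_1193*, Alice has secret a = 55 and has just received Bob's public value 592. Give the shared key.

617

Shared key K = 592^55 mod 1193.
592^1 ≡ 592 (mod 1193)
592^2 = (592^1)^2 ≡ 592^2 = 350464 ≡ 915 (mod 1193)
592^4 = (592^2)^2 ≡ 915^2 = 837225 ≡ 932 (mod 1193)
592^8 = (592^4)^2 ≡ 932^2 = 868624 ≡ 120 (mod 1193)
592^16 = (592^8)^2 ≡ 120^2 = 14400 ≡ 84 (mod 1193)
592^32 = (592^16)^2 ≡ 84^2 = 7056 ≡ 1091 (mod 1193)
592^55 = 592^32 · 592^16 · 592^4 · 592^2 · 592^1 ≡ 1091 · 84 · 932 · 915 · 592 ≡ 617 (mod 1193).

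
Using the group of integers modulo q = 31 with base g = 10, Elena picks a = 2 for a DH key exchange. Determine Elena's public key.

Public value = 10^2 mod 31.
10^1 ≡ 10 (mod 31)
10^2 = (10^1)^2 ≡ 10^2 = 100 ≡ 7 (mod 31)

7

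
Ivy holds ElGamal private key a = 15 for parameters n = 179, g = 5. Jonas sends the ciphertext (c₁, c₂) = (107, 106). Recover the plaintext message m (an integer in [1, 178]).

107

Shared mask s = c₁^a mod n = 107^15 mod 179.
107^1 ≡ 107 (mod 179)
107^2 = (107^1)^2 ≡ 107^2 = 11449 ≡ 172 (mod 179)
107^4 = (107^2)^2 ≡ 172^2 = 29584 ≡ 49 (mod 179)
107^8 = (107^4)^2 ≡ 49^2 = 2401 ≡ 74 (mod 179)
107^15 = 107^8 · 107^4 · 107^2 · 107^1 ≡ 74 · 49 · 172 · 107 ≡ 93 (mod 179).
So s = 93; s⁻¹ ≡ 77 (mod 179).
m = c₂ · s⁻¹ mod 179 = 106 · 77 mod 179 = 107.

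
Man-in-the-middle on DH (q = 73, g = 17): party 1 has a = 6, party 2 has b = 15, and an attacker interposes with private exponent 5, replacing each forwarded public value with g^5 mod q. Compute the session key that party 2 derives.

22

Party 2 receives an attacker's public value M = 17^5 mod 73 instead of the honest one.
17^1 ≡ 17 (mod 73)
17^2 = (17^1)^2 ≡ 17^2 = 289 ≡ 70 (mod 73)
17^4 = (17^2)^2 ≡ 70^2 = 4900 ≡ 9 (mod 73)
17^5 = 17^4 · 17^1 ≡ 9 · 17 ≡ 7 (mod 73).
So M = 7. Party 2 computes K = M^15 mod 73.
7^1 ≡ 7 (mod 73)
7^2 = (7^1)^2 ≡ 7^2 = 49 ≡ 49 (mod 73)
7^4 = (7^2)^2 ≡ 49^2 = 2401 ≡ 65 (mod 73)
7^8 = (7^4)^2 ≡ 65^2 = 4225 ≡ 64 (mod 73)
7^15 = 7^8 · 7^4 · 7^2 · 7^1 ≡ 64 · 65 · 49 · 7 ≡ 22 (mod 73).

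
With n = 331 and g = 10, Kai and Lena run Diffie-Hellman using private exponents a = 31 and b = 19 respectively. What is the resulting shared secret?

174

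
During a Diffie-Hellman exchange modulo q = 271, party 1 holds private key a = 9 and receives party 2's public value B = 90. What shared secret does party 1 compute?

187

Shared key K = 90^9 mod 271.
90^1 ≡ 90 (mod 271)
90^2 = (90^1)^2 ≡ 90^2 = 8100 ≡ 241 (mod 271)
90^4 = (90^2)^2 ≡ 241^2 = 58081 ≡ 87 (mod 271)
90^8 = (90^4)^2 ≡ 87^2 = 7569 ≡ 252 (mod 271)
90^9 = 90^8 · 90^1 ≡ 252 · 90 ≡ 187 (mod 271).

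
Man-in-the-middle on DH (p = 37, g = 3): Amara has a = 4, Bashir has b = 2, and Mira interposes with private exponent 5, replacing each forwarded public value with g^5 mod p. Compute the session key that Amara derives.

Amara receives Mira's public value M = 3^5 mod 37 instead of the honest one.
3^1 ≡ 3 (mod 37)
3^2 = (3^1)^2 ≡ 3^2 = 9 ≡ 9 (mod 37)
3^4 = (3^2)^2 ≡ 9^2 = 81 ≡ 7 (mod 37)
3^5 = 3^4 · 3^1 ≡ 7 · 3 ≡ 21 (mod 37).
So M = 21. Amara computes K = M^4 mod 37.
21^1 ≡ 21 (mod 37)
21^2 = (21^1)^2 ≡ 21^2 = 441 ≡ 34 (mod 37)
21^4 = (21^2)^2 ≡ 34^2 = 1156 ≡ 9 (mod 37)

9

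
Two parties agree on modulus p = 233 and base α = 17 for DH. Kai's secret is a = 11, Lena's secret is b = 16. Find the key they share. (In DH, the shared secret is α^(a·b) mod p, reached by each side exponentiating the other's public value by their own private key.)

142

Lena sends B = α^b mod p = 17^16 mod 233.
17^1 ≡ 17 (mod 233)
17^2 = (17^1)^2 ≡ 17^2 = 289 ≡ 56 (mod 233)
17^4 = (17^2)^2 ≡ 56^2 = 3136 ≡ 107 (mod 233)
17^8 = (17^4)^2 ≡ 107^2 = 11449 ≡ 32 (mod 233)
17^16 = (17^8)^2 ≡ 32^2 = 1024 ≡ 92 (mod 233)
So B = 92. Kai then computes K = B^a mod p = 92^11 mod 233.
92^1 ≡ 92 (mod 233)
92^2 = (92^1)^2 ≡ 92^2 = 8464 ≡ 76 (mod 233)
92^4 = (92^2)^2 ≡ 76^2 = 5776 ≡ 184 (mod 233)
92^8 = (92^4)^2 ≡ 184^2 = 33856 ≡ 71 (mod 233)
92^11 = 92^8 · 92^2 · 92^1 ≡ 71 · 76 · 92 ≡ 142 (mod 233).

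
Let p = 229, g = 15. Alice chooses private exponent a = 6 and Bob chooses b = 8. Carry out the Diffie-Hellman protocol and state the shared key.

121

Bob sends B = g^b mod p = 15^8 mod 229.
15^1 ≡ 15 (mod 229)
15^2 = (15^1)^2 ≡ 15^2 = 225 ≡ 225 (mod 229)
15^4 = (15^2)^2 ≡ 225^2 = 50625 ≡ 16 (mod 229)
15^8 = (15^4)^2 ≡ 16^2 = 256 ≡ 27 (mod 229)
So B = 27. Alice then computes K = B^a mod p = 27^6 mod 229.
27^1 ≡ 27 (mod 229)
27^2 = (27^1)^2 ≡ 27^2 = 729 ≡ 42 (mod 229)
27^4 = (27^2)^2 ≡ 42^2 = 1764 ≡ 161 (mod 229)
27^6 = 27^4 · 27^2 ≡ 161 · 42 ≡ 121 (mod 229).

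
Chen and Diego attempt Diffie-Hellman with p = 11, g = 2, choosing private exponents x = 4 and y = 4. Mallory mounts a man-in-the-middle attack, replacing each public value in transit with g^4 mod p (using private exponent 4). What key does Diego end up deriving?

Diego receives Mallory's public value M = 2^4 mod 11 instead of the honest one.
2^1 ≡ 2 (mod 11)
2^2 = (2^1)^2 ≡ 2^2 = 4 ≡ 4 (mod 11)
2^4 = (2^2)^2 ≡ 4^2 = 16 ≡ 5 (mod 11)
So M = 5. Diego computes K = M^4 mod 11.
5^1 ≡ 5 (mod 11)
5^2 = (5^1)^2 ≡ 5^2 = 25 ≡ 3 (mod 11)
5^4 = (5^2)^2 ≡ 3^2 = 9 ≡ 9 (mod 11)

9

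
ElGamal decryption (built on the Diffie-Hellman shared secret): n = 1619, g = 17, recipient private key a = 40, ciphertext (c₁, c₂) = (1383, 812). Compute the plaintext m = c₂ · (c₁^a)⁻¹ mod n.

775

Shared mask s = c₁^a mod n = 1383^40 mod 1619.
1383^1 ≡ 1383 (mod 1619)
1383^2 = (1383^1)^2 ≡ 1383^2 = 1912689 ≡ 650 (mod 1619)
1383^4 = (1383^2)^2 ≡ 650^2 = 422500 ≡ 1560 (mod 1619)
1383^8 = (1383^4)^2 ≡ 1560^2 = 2433600 ≡ 243 (mod 1619)
1383^16 = (1383^8)^2 ≡ 243^2 = 59049 ≡ 765 (mod 1619)
1383^32 = (1383^16)^2 ≡ 765^2 = 585225 ≡ 766 (mod 1619)
1383^40 = 1383^32 · 1383^8 ≡ 766 · 243 ≡ 1572 (mod 1619).
So s = 1572; s⁻¹ ≡ 310 (mod 1619).
m = c₂ · s⁻¹ mod 1619 = 812 · 310 mod 1619 = 775.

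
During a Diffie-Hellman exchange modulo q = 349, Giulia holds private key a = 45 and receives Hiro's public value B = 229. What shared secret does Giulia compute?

Shared key K = 229^45 mod 349.
229^1 ≡ 229 (mod 349)
229^2 = (229^1)^2 ≡ 229^2 = 52441 ≡ 91 (mod 349)
229^4 = (229^2)^2 ≡ 91^2 = 8281 ≡ 254 (mod 349)
229^8 = (229^4)^2 ≡ 254^2 = 64516 ≡ 300 (mod 349)
229^16 = (229^8)^2 ≡ 300^2 = 90000 ≡ 307 (mod 349)
229^32 = (229^16)^2 ≡ 307^2 = 94249 ≡ 19 (mod 349)
229^45 = 229^32 · 229^8 · 229^4 · 229^1 ≡ 19 · 300 · 254 · 229 ≡ 39 (mod 349).

39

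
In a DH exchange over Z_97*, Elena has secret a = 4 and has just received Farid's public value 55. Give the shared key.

Shared key K = 55^4 mod 97.
55^1 ≡ 55 (mod 97)
55^2 = (55^1)^2 ≡ 55^2 = 3025 ≡ 18 (mod 97)
55^4 = (55^2)^2 ≡ 18^2 = 324 ≡ 33 (mod 97)

33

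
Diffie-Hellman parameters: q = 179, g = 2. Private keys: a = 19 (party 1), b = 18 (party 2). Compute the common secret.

49

Party 1 sends A = g^a mod q = 2^19 mod 179.
2^1 ≡ 2 (mod 179)
2^2 = (2^1)^2 ≡ 2^2 = 4 ≡ 4 (mod 179)
2^4 = (2^2)^2 ≡ 4^2 = 16 ≡ 16 (mod 179)
2^8 = (2^4)^2 ≡ 16^2 = 256 ≡ 77 (mod 179)
2^16 = (2^8)^2 ≡ 77^2 = 5929 ≡ 22 (mod 179)
2^19 = 2^16 · 2^2 · 2^1 ≡ 22 · 4 · 2 ≡ 176 (mod 179).
So A = 176. Party 2 then computes K = A^b mod q = 176^18 mod 179.
176^1 ≡ 176 (mod 179)
176^2 = (176^1)^2 ≡ 176^2 = 30976 ≡ 9 (mod 179)
176^4 = (176^2)^2 ≡ 9^2 = 81 ≡ 81 (mod 179)
176^8 = (176^4)^2 ≡ 81^2 = 6561 ≡ 117 (mod 179)
176^16 = (176^8)^2 ≡ 117^2 = 13689 ≡ 85 (mod 179)
176^18 = 176^16 · 176^2 ≡ 85 · 9 ≡ 49 (mod 179).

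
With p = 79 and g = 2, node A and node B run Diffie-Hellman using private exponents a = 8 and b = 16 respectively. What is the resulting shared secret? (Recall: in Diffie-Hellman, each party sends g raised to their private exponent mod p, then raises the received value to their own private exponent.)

73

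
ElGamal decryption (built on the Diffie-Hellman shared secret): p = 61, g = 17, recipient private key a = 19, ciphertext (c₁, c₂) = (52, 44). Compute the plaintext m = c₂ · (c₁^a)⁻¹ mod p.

Shared mask s = c₁^a mod p = 52^19 mod 61.
52^1 ≡ 52 (mod 61)
52^2 = (52^1)^2 ≡ 52^2 = 2704 ≡ 20 (mod 61)
52^4 = (52^2)^2 ≡ 20^2 = 400 ≡ 34 (mod 61)
52^8 = (52^4)^2 ≡ 34^2 = 1156 ≡ 58 (mod 61)
52^16 = (52^8)^2 ≡ 58^2 = 3364 ≡ 9 (mod 61)
52^19 = 52^16 · 52^2 · 52^1 ≡ 9 · 20 · 52 ≡ 27 (mod 61).
So s = 27; s⁻¹ ≡ 52 (mod 61).
m = c₂ · s⁻¹ mod 61 = 44 · 52 mod 61 = 31.

31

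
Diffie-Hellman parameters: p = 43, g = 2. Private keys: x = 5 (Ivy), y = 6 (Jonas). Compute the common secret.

4

Jonas sends B = g^y mod p = 2^6 mod 43.
2^1 ≡ 2 (mod 43)
2^2 = (2^1)^2 ≡ 2^2 = 4 ≡ 4 (mod 43)
2^4 = (2^2)^2 ≡ 4^2 = 16 ≡ 16 (mod 43)
2^6 = 2^4 · 2^2 ≡ 16 · 4 ≡ 21 (mod 43).
So B = 21. Ivy then computes K = B^x mod p = 21^5 mod 43.
21^1 ≡ 21 (mod 43)
21^2 = (21^1)^2 ≡ 21^2 = 441 ≡ 11 (mod 43)
21^4 = (21^2)^2 ≡ 11^2 = 121 ≡ 35 (mod 43)
21^5 = 21^4 · 21^1 ≡ 35 · 21 ≡ 4 (mod 43).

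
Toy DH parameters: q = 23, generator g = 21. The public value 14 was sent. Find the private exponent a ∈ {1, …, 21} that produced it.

Try successive powers of 21 modulo 23:
21^1 ≡ 21
21^2 ≡ 4
21^3 ≡ 15
21^4 ≡ 16
21^5 ≡ 14
Found: a = 5.

5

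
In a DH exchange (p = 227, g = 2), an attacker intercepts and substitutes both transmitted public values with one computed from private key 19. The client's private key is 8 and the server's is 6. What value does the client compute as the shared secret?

172

The client receives an attacker's public value M = 2^19 mod 227 instead of the honest one.
2^1 ≡ 2 (mod 227)
2^2 = (2^1)^2 ≡ 2^2 = 4 ≡ 4 (mod 227)
2^4 = (2^2)^2 ≡ 4^2 = 16 ≡ 16 (mod 227)
2^8 = (2^4)^2 ≡ 16^2 = 256 ≡ 29 (mod 227)
2^16 = (2^8)^2 ≡ 29^2 = 841 ≡ 160 (mod 227)
2^19 = 2^16 · 2^2 · 2^1 ≡ 160 · 4 · 2 ≡ 145 (mod 227).
So M = 145. The client computes K = M^8 mod 227.
145^1 ≡ 145 (mod 227)
145^2 = (145^1)^2 ≡ 145^2 = 21025 ≡ 141 (mod 227)
145^4 = (145^2)^2 ≡ 141^2 = 19881 ≡ 132 (mod 227)
145^8 = (145^4)^2 ≡ 132^2 = 17424 ≡ 172 (mod 227)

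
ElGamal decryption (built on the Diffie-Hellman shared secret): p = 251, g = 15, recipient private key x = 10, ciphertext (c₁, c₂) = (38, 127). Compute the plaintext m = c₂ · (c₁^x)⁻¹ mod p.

Shared mask s = c₁^x mod p = 38^10 mod 251.
38^1 ≡ 38 (mod 251)
38^2 = (38^1)^2 ≡ 38^2 = 1444 ≡ 189 (mod 251)
38^4 = (38^2)^2 ≡ 189^2 = 35721 ≡ 79 (mod 251)
38^8 = (38^4)^2 ≡ 79^2 = 6241 ≡ 217 (mod 251)
38^10 = 38^8 · 38^2 ≡ 217 · 189 ≡ 100 (mod 251).
So s = 100; s⁻¹ ≡ 123 (mod 251).
m = c₂ · s⁻¹ mod 251 = 127 · 123 mod 251 = 59.

59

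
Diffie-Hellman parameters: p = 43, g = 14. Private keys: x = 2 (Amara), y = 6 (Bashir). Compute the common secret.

11

Bashir sends B = g^y mod p = 14^6 mod 43.
14^1 ≡ 14 (mod 43)
14^2 = (14^1)^2 ≡ 14^2 = 196 ≡ 24 (mod 43)
14^4 = (14^2)^2 ≡ 24^2 = 576 ≡ 17 (mod 43)
14^6 = 14^4 · 14^2 ≡ 17 · 24 ≡ 21 (mod 43).
So B = 21. Amara then computes K = B^x mod p = 21^2 mod 43.
21^1 ≡ 21 (mod 43)
21^2 = (21^1)^2 ≡ 21^2 = 441 ≡ 11 (mod 43)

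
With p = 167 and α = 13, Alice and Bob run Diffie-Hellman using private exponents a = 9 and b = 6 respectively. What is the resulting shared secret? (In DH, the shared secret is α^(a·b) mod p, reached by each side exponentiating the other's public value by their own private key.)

162

Alice sends A = α^a mod p = 13^9 mod 167.
13^1 ≡ 13 (mod 167)
13^2 = (13^1)^2 ≡ 13^2 = 169 ≡ 2 (mod 167)
13^4 = (13^2)^2 ≡ 2^2 = 4 ≡ 4 (mod 167)
13^8 = (13^4)^2 ≡ 4^2 = 16 ≡ 16 (mod 167)
13^9 = 13^8 · 13^1 ≡ 16 · 13 ≡ 41 (mod 167).
So A = 41. Bob then computes K = A^b mod p = 41^6 mod 167.
41^1 ≡ 41 (mod 167)
41^2 = (41^1)^2 ≡ 41^2 = 1681 ≡ 11 (mod 167)
41^4 = (41^2)^2 ≡ 11^2 = 121 ≡ 121 (mod 167)
41^6 = 41^4 · 41^2 ≡ 121 · 11 ≡ 162 (mod 167).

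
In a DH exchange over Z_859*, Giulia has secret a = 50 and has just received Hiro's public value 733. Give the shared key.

110

Shared key K = 733^50 mod 859.
733^1 ≡ 733 (mod 859)
733^2 = (733^1)^2 ≡ 733^2 = 537289 ≡ 414 (mod 859)
733^4 = (733^2)^2 ≡ 414^2 = 171396 ≡ 455 (mod 859)
733^8 = (733^4)^2 ≡ 455^2 = 207025 ≡ 6 (mod 859)
733^16 = (733^8)^2 ≡ 6^2 = 36 ≡ 36 (mod 859)
733^32 = (733^16)^2 ≡ 36^2 = 1296 ≡ 437 (mod 859)
733^50 = 733^32 · 733^16 · 733^2 ≡ 437 · 36 · 414 ≡ 110 (mod 859).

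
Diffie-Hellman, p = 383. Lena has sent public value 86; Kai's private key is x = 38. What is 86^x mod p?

63

Shared key K = 86^38 mod 383.
86^1 ≡ 86 (mod 383)
86^2 = (86^1)^2 ≡ 86^2 = 7396 ≡ 119 (mod 383)
86^4 = (86^2)^2 ≡ 119^2 = 14161 ≡ 373 (mod 383)
86^8 = (86^4)^2 ≡ 373^2 = 139129 ≡ 100 (mod 383)
86^16 = (86^8)^2 ≡ 100^2 = 10000 ≡ 42 (mod 383)
86^32 = (86^16)^2 ≡ 42^2 = 1764 ≡ 232 (mod 383)
86^38 = 86^32 · 86^4 · 86^2 ≡ 232 · 373 · 119 ≡ 63 (mod 383).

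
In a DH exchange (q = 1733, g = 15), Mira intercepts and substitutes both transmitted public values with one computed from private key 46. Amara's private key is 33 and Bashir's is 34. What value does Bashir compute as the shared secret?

1362

Bashir receives Mira's public value M = 15^46 mod 1733 instead of the honest one.
15^1 ≡ 15 (mod 1733)
15^2 = (15^1)^2 ≡ 15^2 = 225 ≡ 225 (mod 1733)
15^4 = (15^2)^2 ≡ 225^2 = 50625 ≡ 368 (mod 1733)
15^8 = (15^4)^2 ≡ 368^2 = 135424 ≡ 250 (mod 1733)
15^16 = (15^8)^2 ≡ 250^2 = 62500 ≡ 112 (mod 1733)
15^32 = (15^16)^2 ≡ 112^2 = 12544 ≡ 413 (mod 1733)
15^46 = 15^32 · 15^8 · 15^4 · 15^2 ≡ 413 · 250 · 368 · 225 ≡ 1307 (mod 1733).
So M = 1307. Bashir computes K = M^34 mod 1733.
1307^1 ≡ 1307 (mod 1733)
1307^2 = (1307^1)^2 ≡ 1307^2 = 1708249 ≡ 1244 (mod 1733)
1307^4 = (1307^2)^2 ≡ 1244^2 = 1547536 ≡ 1700 (mod 1733)
1307^8 = (1307^4)^2 ≡ 1700^2 = 2890000 ≡ 1089 (mod 1733)
1307^16 = (1307^8)^2 ≡ 1089^2 = 1185921 ≡ 549 (mod 1733)
1307^32 = (1307^16)^2 ≡ 549^2 = 301401 ≡ 1592 (mod 1733)
1307^34 = 1307^32 · 1307^2 ≡ 1592 · 1244 ≡ 1362 (mod 1733).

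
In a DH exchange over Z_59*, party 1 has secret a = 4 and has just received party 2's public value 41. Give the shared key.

Shared key K = 41^4 mod 59.
41^1 ≡ 41 (mod 59)
41^2 = (41^1)^2 ≡ 41^2 = 1681 ≡ 29 (mod 59)
41^4 = (41^2)^2 ≡ 29^2 = 841 ≡ 15 (mod 59)

15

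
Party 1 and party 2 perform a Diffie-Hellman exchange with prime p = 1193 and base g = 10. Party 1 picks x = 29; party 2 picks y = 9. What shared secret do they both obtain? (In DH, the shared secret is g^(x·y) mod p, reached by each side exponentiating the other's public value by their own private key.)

670

Party 1 sends A = g^x mod p = 10^29 mod 1193.
10^1 ≡ 10 (mod 1193)
10^2 = (10^1)^2 ≡ 10^2 = 100 ≡ 100 (mod 1193)
10^4 = (10^2)^2 ≡ 100^2 = 10000 ≡ 456 (mod 1193)
10^8 = (10^4)^2 ≡ 456^2 = 207936 ≡ 354 (mod 1193)
10^16 = (10^8)^2 ≡ 354^2 = 125316 ≡ 51 (mod 1193)
10^29 = 10^16 · 10^8 · 10^4 · 10^1 ≡ 51 · 354 · 456 · 10 ≡ 889 (mod 1193).
So A = 889. Party 2 then computes K = A^y mod p = 889^9 mod 1193.
889^1 ≡ 889 (mod 1193)
889^2 = (889^1)^2 ≡ 889^2 = 790321 ≡ 555 (mod 1193)
889^4 = (889^2)^2 ≡ 555^2 = 308025 ≡ 231 (mod 1193)
889^8 = (889^4)^2 ≡ 231^2 = 53361 ≡ 869 (mod 1193)
889^9 = 889^8 · 889^1 ≡ 869 · 889 ≡ 670 (mod 1193).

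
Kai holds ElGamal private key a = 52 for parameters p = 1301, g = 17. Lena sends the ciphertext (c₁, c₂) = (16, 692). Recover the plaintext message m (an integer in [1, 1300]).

525

Shared mask s = c₁^a mod p = 16^52 mod 1301.
16^1 ≡ 16 (mod 1301)
16^2 = (16^1)^2 ≡ 16^2 = 256 ≡ 256 (mod 1301)
16^4 = (16^2)^2 ≡ 256^2 = 65536 ≡ 486 (mod 1301)
16^8 = (16^4)^2 ≡ 486^2 = 236196 ≡ 715 (mod 1301)
16^16 = (16^8)^2 ≡ 715^2 = 511225 ≡ 1233 (mod 1301)
16^32 = (16^16)^2 ≡ 1233^2 = 1520289 ≡ 721 (mod 1301)
16^52 = 16^32 · 16^16 · 16^4 ≡ 721 · 1233 · 486 ≡ 207 (mod 1301).
So s = 207; s⁻¹ ≡ 44 (mod 1301).
m = c₂ · s⁻¹ mod 1301 = 692 · 44 mod 1301 = 525.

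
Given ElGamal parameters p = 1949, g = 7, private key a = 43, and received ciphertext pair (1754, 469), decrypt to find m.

839

Shared mask s = c₁^a mod p = 1754^43 mod 1949.
1754^1 ≡ 1754 (mod 1949)
1754^2 = (1754^1)^2 ≡ 1754^2 = 3076516 ≡ 994 (mod 1949)
1754^4 = (1754^2)^2 ≡ 994^2 = 988036 ≡ 1842 (mod 1949)
1754^8 = (1754^4)^2 ≡ 1842^2 = 3392964 ≡ 1704 (mod 1949)
1754^16 = (1754^8)^2 ≡ 1704^2 = 2903616 ≡ 1555 (mod 1949)
1754^32 = (1754^16)^2 ≡ 1555^2 = 2418025 ≡ 1265 (mod 1949)
1754^43 = 1754^32 · 1754^8 · 1754^2 · 1754^1 ≡ 1265 · 1704 · 994 · 1754 ≡ 651 (mod 1949).
So s = 651; s⁻¹ ≡ 488 (mod 1949).
m = c₂ · s⁻¹ mod 1949 = 469 · 488 mod 1949 = 839.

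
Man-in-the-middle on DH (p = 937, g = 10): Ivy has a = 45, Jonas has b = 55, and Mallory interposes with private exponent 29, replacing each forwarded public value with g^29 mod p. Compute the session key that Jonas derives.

Jonas receives Mallory's public value M = 10^29 mod 937 instead of the honest one.
10^1 ≡ 10 (mod 937)
10^2 = (10^1)^2 ≡ 10^2 = 100 ≡ 100 (mod 937)
10^4 = (10^2)^2 ≡ 100^2 = 10000 ≡ 630 (mod 937)
10^8 = (10^4)^2 ≡ 630^2 = 396900 ≡ 549 (mod 937)
10^16 = (10^8)^2 ≡ 549^2 = 301401 ≡ 624 (mod 937)
10^29 = 10^16 · 10^8 · 10^4 · 10^1 ≡ 624 · 549 · 630 · 10 ≡ 157 (mod 937).
So M = 157. Jonas computes K = M^55 mod 937.
157^1 ≡ 157 (mod 937)
157^2 = (157^1)^2 ≡ 157^2 = 24649 ≡ 287 (mod 937)
157^4 = (157^2)^2 ≡ 287^2 = 82369 ≡ 850 (mod 937)
157^8 = (157^4)^2 ≡ 850^2 = 722500 ≡ 73 (mod 937)
157^16 = (157^8)^2 ≡ 73^2 = 5329 ≡ 644 (mod 937)
157^32 = (157^16)^2 ≡ 644^2 = 414736 ≡ 582 (mod 937)
157^55 = 157^32 · 157^16 · 157^4 · 157^2 · 157^1 ≡ 582 · 644 · 850 · 287 · 157 ≡ 326 (mod 937).

326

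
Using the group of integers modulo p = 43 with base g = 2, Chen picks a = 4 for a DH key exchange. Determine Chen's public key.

16

Public value = 2^4 mod 43.
2^1 ≡ 2 (mod 43)
2^2 = (2^1)^2 ≡ 2^2 = 4 ≡ 4 (mod 43)
2^4 = (2^2)^2 ≡ 4^2 = 16 ≡ 16 (mod 43)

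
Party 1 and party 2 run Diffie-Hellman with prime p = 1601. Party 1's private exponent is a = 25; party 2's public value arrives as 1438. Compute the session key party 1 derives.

Shared key K = 1438^25 mod 1601.
1438^1 ≡ 1438 (mod 1601)
1438^2 = (1438^1)^2 ≡ 1438^2 = 2067844 ≡ 953 (mod 1601)
1438^4 = (1438^2)^2 ≡ 953^2 = 908209 ≡ 442 (mod 1601)
1438^8 = (1438^4)^2 ≡ 442^2 = 195364 ≡ 42 (mod 1601)
1438^16 = (1438^8)^2 ≡ 42^2 = 1764 ≡ 163 (mod 1601)
1438^25 = 1438^16 · 1438^8 · 1438^1 ≡ 163 · 42 · 1438 ≡ 1600 (mod 1601).

1600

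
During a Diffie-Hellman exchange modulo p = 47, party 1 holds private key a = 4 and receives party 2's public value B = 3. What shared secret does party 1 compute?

Shared key K = 3^4 mod 47.
3^1 ≡ 3 (mod 47)
3^2 = (3^1)^2 ≡ 3^2 = 9 ≡ 9 (mod 47)
3^4 = (3^2)^2 ≡ 9^2 = 81 ≡ 34 (mod 47)

34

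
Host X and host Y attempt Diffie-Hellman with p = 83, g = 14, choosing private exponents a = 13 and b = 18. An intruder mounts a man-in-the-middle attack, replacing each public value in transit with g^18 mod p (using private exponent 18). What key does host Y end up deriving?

51

Host Y receives an intruder's public value M = 14^18 mod 83 instead of the honest one.
14^1 ≡ 14 (mod 83)
14^2 = (14^1)^2 ≡ 14^2 = 196 ≡ 30 (mod 83)
14^4 = (14^2)^2 ≡ 30^2 = 900 ≡ 70 (mod 83)
14^8 = (14^4)^2 ≡ 70^2 = 4900 ≡ 3 (mod 83)
14^16 = (14^8)^2 ≡ 3^2 = 9 ≡ 9 (mod 83)
14^18 = 14^16 · 14^2 ≡ 9 · 30 ≡ 21 (mod 83).
So M = 21. Host Y computes K = M^18 mod 83.
21^1 ≡ 21 (mod 83)
21^2 = (21^1)^2 ≡ 21^2 = 441 ≡ 26 (mod 83)
21^4 = (21^2)^2 ≡ 26^2 = 676 ≡ 12 (mod 83)
21^8 = (21^4)^2 ≡ 12^2 = 144 ≡ 61 (mod 83)
21^16 = (21^8)^2 ≡ 61^2 = 3721 ≡ 69 (mod 83)
21^18 = 21^16 · 21^2 ≡ 69 · 26 ≡ 51 (mod 83).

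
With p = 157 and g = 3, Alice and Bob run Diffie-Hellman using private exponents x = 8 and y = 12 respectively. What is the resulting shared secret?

Alice sends A = g^x mod p = 3^8 mod 157.
3^1 ≡ 3 (mod 157)
3^2 = (3^1)^2 ≡ 3^2 = 9 ≡ 9 (mod 157)
3^4 = (3^2)^2 ≡ 9^2 = 81 ≡ 81 (mod 157)
3^8 = (3^4)^2 ≡ 81^2 = 6561 ≡ 124 (mod 157)
So A = 124. Bob then computes K = A^y mod p = 124^12 mod 157.
124^1 ≡ 124 (mod 157)
124^2 = (124^1)^2 ≡ 124^2 = 15376 ≡ 147 (mod 157)
124^4 = (124^2)^2 ≡ 147^2 = 21609 ≡ 100 (mod 157)
124^8 = (124^4)^2 ≡ 100^2 = 10000 ≡ 109 (mod 157)
124^12 = 124^8 · 124^4 ≡ 109 · 100 ≡ 67 (mod 157).

67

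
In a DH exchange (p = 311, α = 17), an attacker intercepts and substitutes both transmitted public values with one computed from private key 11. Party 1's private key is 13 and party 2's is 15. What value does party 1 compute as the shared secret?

181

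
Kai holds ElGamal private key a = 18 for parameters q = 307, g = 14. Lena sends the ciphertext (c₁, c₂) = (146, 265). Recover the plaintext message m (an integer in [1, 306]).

Shared mask s = c₁^a mod q = 146^18 mod 307.
146^1 ≡ 146 (mod 307)
146^2 = (146^1)^2 ≡ 146^2 = 21316 ≡ 133 (mod 307)
146^4 = (146^2)^2 ≡ 133^2 = 17689 ≡ 190 (mod 307)
146^8 = (146^4)^2 ≡ 190^2 = 36100 ≡ 181 (mod 307)
146^16 = (146^8)^2 ≡ 181^2 = 32761 ≡ 219 (mod 307)
146^18 = 146^16 · 146^2 ≡ 219 · 133 ≡ 269 (mod 307).
So s = 269; s⁻¹ ≡ 105 (mod 307).
m = c₂ · s⁻¹ mod 307 = 265 · 105 mod 307 = 195.

195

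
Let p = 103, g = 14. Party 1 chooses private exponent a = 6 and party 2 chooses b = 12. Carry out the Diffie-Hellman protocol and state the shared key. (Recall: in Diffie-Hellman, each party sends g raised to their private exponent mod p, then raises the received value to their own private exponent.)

Party 1 sends A = g^a mod p = 14^6 mod 103.
14^1 ≡ 14 (mod 103)
14^2 = (14^1)^2 ≡ 14^2 = 196 ≡ 93 (mod 103)
14^4 = (14^2)^2 ≡ 93^2 = 8649 ≡ 100 (mod 103)
14^6 = 14^4 · 14^2 ≡ 100 · 93 ≡ 30 (mod 103).
So A = 30. Party 2 then computes K = A^b mod p = 30^12 mod 103.
30^1 ≡ 30 (mod 103)
30^2 = (30^1)^2 ≡ 30^2 = 900 ≡ 76 (mod 103)
30^4 = (30^2)^2 ≡ 76^2 = 5776 ≡ 8 (mod 103)
30^8 = (30^4)^2 ≡ 8^2 = 64 ≡ 64 (mod 103)
30^12 = 30^8 · 30^4 ≡ 64 · 8 ≡ 100 (mod 103).

100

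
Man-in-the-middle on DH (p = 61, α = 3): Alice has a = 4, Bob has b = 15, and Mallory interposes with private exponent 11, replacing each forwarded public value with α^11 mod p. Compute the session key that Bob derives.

60

Bob receives Mallory's public value M = 3^11 mod 61 instead of the honest one.
3^1 ≡ 3 (mod 61)
3^2 = (3^1)^2 ≡ 3^2 = 9 ≡ 9 (mod 61)
3^4 = (3^2)^2 ≡ 9^2 = 81 ≡ 20 (mod 61)
3^8 = (3^4)^2 ≡ 20^2 = 400 ≡ 34 (mod 61)
3^11 = 3^8 · 3^2 · 3^1 ≡ 34 · 9 · 3 ≡ 3 (mod 61).
So M = 3. Bob computes K = M^15 mod 61.
3^1 ≡ 3 (mod 61)
3^2 = (3^1)^2 ≡ 3^2 = 9 ≡ 9 (mod 61)
3^4 = (3^2)^2 ≡ 9^2 = 81 ≡ 20 (mod 61)
3^8 = (3^4)^2 ≡ 20^2 = 400 ≡ 34 (mod 61)
3^15 = 3^8 · 3^4 · 3^2 · 3^1 ≡ 34 · 20 · 9 · 3 ≡ 60 (mod 61).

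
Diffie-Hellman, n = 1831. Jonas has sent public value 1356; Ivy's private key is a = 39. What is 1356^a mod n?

Shared key K = 1356^39 mod 1831.
1356^1 ≡ 1356 (mod 1831)
1356^2 = (1356^1)^2 ≡ 1356^2 = 1838736 ≡ 412 (mod 1831)
1356^4 = (1356^2)^2 ≡ 412^2 = 169744 ≡ 1292 (mod 1831)
1356^8 = (1356^4)^2 ≡ 1292^2 = 1669264 ≡ 1223 (mod 1831)
1356^16 = (1356^8)^2 ≡ 1223^2 = 1495729 ≡ 1633 (mod 1831)
1356^32 = (1356^16)^2 ≡ 1633^2 = 2666689 ≡ 753 (mod 1831)
1356^39 = 1356^32 · 1356^4 · 1356^2 · 1356^1 ≡ 753 · 1292 · 412 · 1356 ≡ 1623 (mod 1831).

1623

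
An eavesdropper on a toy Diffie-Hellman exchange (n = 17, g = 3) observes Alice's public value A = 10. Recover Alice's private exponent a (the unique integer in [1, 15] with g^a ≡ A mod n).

3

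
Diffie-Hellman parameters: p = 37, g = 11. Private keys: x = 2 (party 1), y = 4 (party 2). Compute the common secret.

Party 2 sends B = g^y mod p = 11^4 mod 37.
11^1 ≡ 11 (mod 37)
11^2 = (11^1)^2 ≡ 11^2 = 121 ≡ 10 (mod 37)
11^4 = (11^2)^2 ≡ 10^2 = 100 ≡ 26 (mod 37)
So B = 26. Party 1 then computes K = B^x mod p = 26^2 mod 37.
26^1 ≡ 26 (mod 37)
26^2 = (26^1)^2 ≡ 26^2 = 676 ≡ 10 (mod 37)

10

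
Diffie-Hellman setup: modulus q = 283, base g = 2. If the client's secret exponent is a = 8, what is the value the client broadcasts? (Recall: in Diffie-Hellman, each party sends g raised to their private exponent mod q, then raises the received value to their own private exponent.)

256

Public value = 2^8 (mod 283).
2^1 ≡ 2 (mod 283)
2^2 = (2^1)^2 ≡ 2^2 = 4 ≡ 4 (mod 283)
2^4 = (2^2)^2 ≡ 4^2 = 16 ≡ 16 (mod 283)
2^8 = (2^4)^2 ≡ 16^2 = 256 ≡ 256 (mod 283)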